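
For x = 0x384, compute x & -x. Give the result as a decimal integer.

4

x = 1110000100 = 900
-x (two's complement) = …0001111100
AND   = 0000000100 = 4
(x & -x isolates the lowest set bit of x.)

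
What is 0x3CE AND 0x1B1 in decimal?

384

0x3CE = 1111001110
0x1B1 = 0110110001
AND → 0110000000 = 384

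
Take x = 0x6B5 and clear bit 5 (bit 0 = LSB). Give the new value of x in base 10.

1685

x = 000011010110101
bit 5 is currently 1; clear it via x & ~(1 << 5) = x & ~32
→ 000011010010101 = 1685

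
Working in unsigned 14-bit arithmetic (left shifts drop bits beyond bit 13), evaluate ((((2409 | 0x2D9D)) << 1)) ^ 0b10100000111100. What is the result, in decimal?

13254

2409 = 00100101101001
0x2D9D = 10110110011101
→ | → 10110111111101 = 11773
→ << 1 (mod 2^14) → 01101111111010 = 7162
0b10100000111100 = 10100000111100
→ ^ → 11001111000110 = 13254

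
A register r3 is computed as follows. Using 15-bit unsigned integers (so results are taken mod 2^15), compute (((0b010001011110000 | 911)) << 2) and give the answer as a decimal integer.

0b010001011110000 = 010001011110000
911 = 000001110001111
→ | → 010001111111111 = 9215
→ << 2 (mod 2^15) → 000111111111100 = 4092

4092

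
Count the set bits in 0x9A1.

0x9A1 = 100110100001
Count the 1s: 1 + 1 + 1 + 1 + 1 = 5

5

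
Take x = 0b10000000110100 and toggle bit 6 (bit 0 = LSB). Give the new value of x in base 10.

8308

x = 10000000110100
bit 6 is currently 0; toggle it via x ^ (1 << 6) = x ^ 64
→ 10000001110100 = 8308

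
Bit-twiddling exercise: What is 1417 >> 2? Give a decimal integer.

1417 = 10110001001
shift right by 2 → 00101100010 = 354
(equivalently, floor(1417 / 4))

354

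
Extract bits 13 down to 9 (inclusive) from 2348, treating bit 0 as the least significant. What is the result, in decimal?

4

v = 00100100101100
Shift right by 9: 00100
Mask low 5 bits: 00100 = 4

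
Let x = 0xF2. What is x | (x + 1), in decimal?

x = 11110010 = 242
x + 1 = 11110011
OR    = 11110011 = 243
(x | (x + 1) sets the lowest cleared bit.)

243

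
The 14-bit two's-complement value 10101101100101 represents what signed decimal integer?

-5275

pattern = 10101101100101 (MSB is 1 ⇒ negative)
Invert: 01010010011010, add 1 → 01010010011011 = 5275, so the value is -5275.
(Equivalently: 11109 - 2^14 = 11109 - 16384 = -5275.)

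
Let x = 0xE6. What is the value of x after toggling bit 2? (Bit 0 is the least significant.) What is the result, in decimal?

226

x = 11100110
bit 2 is currently 1; toggle it via x ^ (1 << 2) = x ^ 4
→ 11100010 = 226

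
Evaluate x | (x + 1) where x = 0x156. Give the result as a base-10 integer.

x = 101010110 = 342
x + 1 = 101010111
OR    = 101010111 = 343
(x | (x + 1) sets the lowest cleared bit.)

343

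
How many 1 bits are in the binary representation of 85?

85 = 1010101
Count the 1s: 1 + 1 + 1 + 1 = 4

4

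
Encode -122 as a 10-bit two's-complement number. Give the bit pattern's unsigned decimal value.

122 in 10 bits: 0001111010
Invert: 1110000101
Add 1:  1110000110 = 902
(Check: 2^10 - 122 = 1024 - 122 = 902.)

902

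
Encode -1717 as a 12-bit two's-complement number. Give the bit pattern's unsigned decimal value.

2379

1717 in 12 bits: 011010110101
Invert: 100101001010
Add 1:  100101001011 = 2379
(Check: 2^12 - 1717 = 4096 - 1717 = 2379.)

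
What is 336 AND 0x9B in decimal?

16

336 = 101010000
0x9B = 010011011
AND → 000010000 = 16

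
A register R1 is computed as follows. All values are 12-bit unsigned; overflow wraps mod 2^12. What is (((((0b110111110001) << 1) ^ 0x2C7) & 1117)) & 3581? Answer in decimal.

0b110111110001 = 110111110001
→ << 1 (mod 2^12) → 101111100010 = 3042
0x2C7 = 001011000111
→ ^ → 100100100101 = 2341
1117 = 010001011101
→ & → 000000000101 = 5
3581 = 110111111101
→ & → 000000000101 = 5

5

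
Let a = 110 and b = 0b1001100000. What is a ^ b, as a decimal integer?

526

110 = 0001101110
b = 1001100000
XOR → 1000001110 = 526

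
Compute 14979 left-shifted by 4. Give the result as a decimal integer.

239664

14979 = 000011101010000011
shift left by 4 → 111010100000110000 = 239664
(equivalently, 14979 × 2^4 = 14979 × 16)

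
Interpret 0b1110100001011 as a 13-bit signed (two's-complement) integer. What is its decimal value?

-757

pattern = 1110100001011 (MSB is 1 ⇒ negative)
Invert: 0001011110100, add 1 → 0001011110101 = 757, so the value is -757.
(Equivalently: 7435 - 2^13 = 7435 - 8192 = -757.)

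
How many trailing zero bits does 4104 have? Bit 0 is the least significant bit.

4104 = 1000000001000
Trailing zeros: 3, so the lowest set bit is bit 3 (value 8).

3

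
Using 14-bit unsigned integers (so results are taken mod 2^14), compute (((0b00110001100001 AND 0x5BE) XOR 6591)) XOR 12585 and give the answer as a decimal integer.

11446

0b00110001100001 = 00110001100001
0x5BE = 00010110111110
→ AND → 00010000100000 = 1056
6591 = 01100110111111
→ XOR → 01110110011111 = 7583
12585 = 11000100101001
→ XOR → 10110010110110 = 11446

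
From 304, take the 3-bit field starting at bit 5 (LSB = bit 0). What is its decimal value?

v = 100110000
Shift right by 5: 1001
Mask low 3 bits: 001 = 1

1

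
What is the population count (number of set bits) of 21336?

21336 = 101001101011000
Count the 1s: 1 + 1 + 1 + 1 + 1 + 1 + 1 = 7

7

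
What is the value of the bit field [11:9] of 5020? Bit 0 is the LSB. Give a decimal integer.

1

v = 1001110011100
Shift right by 9: 1001
Mask low 3 bits: 001 = 1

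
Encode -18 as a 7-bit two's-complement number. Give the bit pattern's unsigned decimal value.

18 in 7 bits: 0010010
Invert: 1101101
Add 1:  1101110 = 110
(Check: 2^7 - 18 = 128 - 18 = 110.)

110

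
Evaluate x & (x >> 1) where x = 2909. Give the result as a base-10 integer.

268

x = 101101011101 = 2909
x>>1 = 010110101110
AND  = 000100001100 = 268
(x & (x >> 1) has a 1 wherever x has two consecutive 1 bits.)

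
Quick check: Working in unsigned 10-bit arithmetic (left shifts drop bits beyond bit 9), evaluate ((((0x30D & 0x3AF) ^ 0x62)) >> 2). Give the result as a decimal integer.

0x30D = 1100001101
0x3AF = 1110101111
→ & → 1100001101 = 781
0x62 = 0001100010
→ ^ → 1101101111 = 879
→ >> 2 → 0011011011 = 219

219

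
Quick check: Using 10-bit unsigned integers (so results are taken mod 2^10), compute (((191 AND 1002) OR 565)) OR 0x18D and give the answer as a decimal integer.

191 = 0010111111
1002 = 1111101010
→ AND → 0010101010 = 170
565 = 1000110101
→ OR → 1010111111 = 703
0x18D = 0110001101
→ OR → 1110111111 = 959

959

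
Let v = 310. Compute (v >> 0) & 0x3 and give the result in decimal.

2

v = 0100110110
Shift right by 0: 0100110110
Mask low 2 bits: 10 = 2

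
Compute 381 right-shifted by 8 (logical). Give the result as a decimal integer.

381 = 101111101
shift right by 8 → 000000001 = 1
(equivalently, floor(381 / 256))

1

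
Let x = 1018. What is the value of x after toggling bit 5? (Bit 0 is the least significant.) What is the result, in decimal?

x = 1111111010
bit 5 is currently 1; toggle it via x ^ (1 << 5) = x ^ 32
→ 1111011010 = 986

986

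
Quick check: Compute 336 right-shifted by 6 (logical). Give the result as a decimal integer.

336 = 101010000
shift right by 6 → 000000101 = 5
(equivalently, floor(336 / 64))

5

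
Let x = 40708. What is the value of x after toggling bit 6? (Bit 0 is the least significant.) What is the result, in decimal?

40772

x = 1001111100000100
bit 6 is currently 0; toggle it via x ^ (1 << 6) = x ^ 64
→ 1001111101000100 = 40772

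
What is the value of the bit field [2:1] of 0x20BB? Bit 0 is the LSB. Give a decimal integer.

1

v = 0010000010111011
Shift right by 1: 001000001011101
Mask low 2 bits: 01 = 1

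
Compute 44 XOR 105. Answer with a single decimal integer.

44 = 0101100
105 = 1101001
XOR → 1000101 = 69

69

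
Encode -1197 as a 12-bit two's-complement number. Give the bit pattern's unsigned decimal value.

1197 in 12 bits: 010010101101
Invert: 101101010010
Add 1:  101101010011 = 2899
(Check: 2^12 - 1197 = 4096 - 1197 = 2899.)

2899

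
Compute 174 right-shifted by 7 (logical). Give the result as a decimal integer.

174 = 10101110
shift right by 7 → 00000001 = 1
(equivalently, floor(174 / 128))

1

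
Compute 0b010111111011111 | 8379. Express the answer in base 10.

12287

a = 10111111011111
8379 = 10000010111011
 OR → 10111111111111 = 12287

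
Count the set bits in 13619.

13619 = 11010100110011
Count the 1s: 1 + 1 + 1 + 1 + 1 + 1 + 1 + 1 = 8

8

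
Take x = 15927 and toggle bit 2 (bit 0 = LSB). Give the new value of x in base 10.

15923

x = 11111000110111
bit 2 is currently 1; toggle it via x ^ (1 << 2) = x ^ 4
→ 11111000110011 = 15923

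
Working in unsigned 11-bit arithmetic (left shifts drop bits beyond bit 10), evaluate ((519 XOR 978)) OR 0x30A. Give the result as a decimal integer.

991

519 = 01000000111
978 = 01111010010
→ XOR → 00111010101 = 469
0x30A = 01100001010
→ OR → 01111011111 = 991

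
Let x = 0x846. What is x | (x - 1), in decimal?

x = 100001000110 = 2118
x - 1 = 100001000101
OR    = 100001000111 = 2119
(x | (x - 1) sets all bits below the lowest set bit.)

2119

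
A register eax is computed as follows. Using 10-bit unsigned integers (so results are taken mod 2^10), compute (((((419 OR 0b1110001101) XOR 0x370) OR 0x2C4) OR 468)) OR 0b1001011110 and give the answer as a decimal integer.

991

419 = 0110100011
0b1110001101 = 1110001101
→ OR → 1110101111 = 943
0x370 = 1101110000
→ XOR → 0011011111 = 223
0x2C4 = 1011000100
→ OR → 1011011111 = 735
468 = 0111010100
→ OR → 1111011111 = 991
0b1001011110 = 1001011110
→ OR → 1111011111 = 991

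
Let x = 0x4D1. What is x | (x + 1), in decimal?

1235

x = 10011010001 = 1233
x + 1 = 10011010010
OR    = 10011010011 = 1235
(x | (x + 1) sets the lowest cleared bit.)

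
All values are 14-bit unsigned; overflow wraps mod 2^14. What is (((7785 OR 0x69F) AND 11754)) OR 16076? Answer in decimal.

7785 = 01111001101001
0x69F = 00011010011111
→ OR → 01111011111111 = 7935
11754 = 10110111101010
→ AND → 00110011101010 = 3306
16076 = 11111011001100
→ OR → 11111011101110 = 16110

16110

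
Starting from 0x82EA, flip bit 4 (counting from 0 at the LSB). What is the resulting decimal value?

33530

x = 1000001011101010
bit 4 is currently 0; toggle it via x ^ (1 << 4) = x ^ 16
→ 1000001011111010 = 33530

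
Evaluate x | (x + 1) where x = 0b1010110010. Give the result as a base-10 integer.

x = 1010110010 = 690
x + 1 = 1010110011
OR    = 1010110011 = 691
(x | (x + 1) sets the lowest cleared bit.)

691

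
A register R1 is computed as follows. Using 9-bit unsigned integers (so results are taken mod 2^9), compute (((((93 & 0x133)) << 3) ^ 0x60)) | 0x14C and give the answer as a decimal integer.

93 = 001011101
0x133 = 100110011
→ & → 000010001 = 17
→ << 3 (mod 2^9) → 010001000 = 136
0x60 = 001100000
→ ^ → 011101000 = 232
0x14C = 101001100
→ | → 111101100 = 492

492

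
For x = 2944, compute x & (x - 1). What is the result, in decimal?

2816

x = 101110000000 = 2944
x - 1 = 101101111111
AND   = 101100000000 = 2816
(x & (x - 1) clears the lowest set bit of x.)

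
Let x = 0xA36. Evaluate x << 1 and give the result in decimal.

5228

0xA36 = 0101000110110
shift left by 1 → 1010001101100 = 5228
(equivalently, 2614 × 2^1 = 2614 × 2)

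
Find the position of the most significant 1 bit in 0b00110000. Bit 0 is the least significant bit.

5

0b00110000 = 110000
The topmost 1 is at position 5 (since 2^5 = 32 ≤ 48 < 64).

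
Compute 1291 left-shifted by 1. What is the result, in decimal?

1291 = 010100001011
shift left by 1 → 101000010110 = 2582
(equivalently, 1291 × 2^1 = 1291 × 2)

2582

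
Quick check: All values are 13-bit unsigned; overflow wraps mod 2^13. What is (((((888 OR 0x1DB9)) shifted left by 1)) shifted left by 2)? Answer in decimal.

888 = 0001101111000
0x1DB9 = 1110110111001
→ OR → 1111111111001 = 8185
→ shifted left by 1 (mod 2^13) → 1111111110010 = 8178
→ shifted left by 2 (mod 2^13) → 1111111001000 = 8136

8136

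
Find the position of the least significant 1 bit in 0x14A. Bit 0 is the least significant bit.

1

0x14A = 101001010
Trailing zeros: 1, so the lowest set bit is bit 1 (value 2).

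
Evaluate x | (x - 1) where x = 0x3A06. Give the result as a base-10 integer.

x = 11101000000110 = 14854
x - 1 = 11101000000101
OR    = 11101000000111 = 14855
(x | (x - 1) sets all bits below the lowest set bit.)

14855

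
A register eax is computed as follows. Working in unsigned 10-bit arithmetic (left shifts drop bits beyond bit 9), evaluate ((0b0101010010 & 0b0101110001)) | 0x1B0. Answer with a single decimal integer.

0b0101010010 = 0101010010
0b0101110001 = 0101110001
→ & → 0101010000 = 336
0x1B0 = 0110110000
→ | → 0111110000 = 496

496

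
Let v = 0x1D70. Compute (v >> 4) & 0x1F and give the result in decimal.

v = 1110101110000
Shift right by 4: 111010111
Mask low 5 bits: 10111 = 23

23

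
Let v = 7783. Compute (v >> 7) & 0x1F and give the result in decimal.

v = 001111001100111
Shift right by 7: 00111100
Mask low 5 bits: 11100 = 28

28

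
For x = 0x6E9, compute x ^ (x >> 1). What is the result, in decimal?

x = 11011101001 = 1769
x>>1 = 01101110100
XOR  = 10110011101 = 1437
(x ^ (x >> 1) gives the standard binary-reflected Gray code of x.)

1437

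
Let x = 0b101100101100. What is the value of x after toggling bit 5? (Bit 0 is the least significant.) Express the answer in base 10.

x = 101100101100
bit 5 is currently 1; toggle it via x ^ (1 << 5) = x ^ 32
→ 101100001100 = 2828

2828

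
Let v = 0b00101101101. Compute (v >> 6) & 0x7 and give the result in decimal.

v = 00101101101
Shift right by 6: 00101
Mask low 3 bits: 101 = 5

5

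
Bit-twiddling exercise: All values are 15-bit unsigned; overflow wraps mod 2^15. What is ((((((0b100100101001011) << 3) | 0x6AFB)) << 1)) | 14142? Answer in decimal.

0b100100101001011 = 100100101001011
→ << 3 (mod 2^15) → 100101001011000 = 19032
0x6AFB = 110101011111011
→ | → 110101011111011 = 27387
→ << 1 (mod 2^15) → 101010111110110 = 22006
14142 = 011011100111110
→ | → 111011111111110 = 30718

30718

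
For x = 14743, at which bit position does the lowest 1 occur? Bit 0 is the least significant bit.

14743 = 11100110010111
Trailing zeros: 0, so the lowest set bit is bit 0 (value 1).

0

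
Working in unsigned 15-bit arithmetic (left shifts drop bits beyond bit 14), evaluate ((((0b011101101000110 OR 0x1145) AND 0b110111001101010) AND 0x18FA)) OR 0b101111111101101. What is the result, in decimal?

24559

0b011101101000110 = 011101101000110
0x1145 = 001000101000101
→ OR → 011101101000111 = 15175
0b110111001101010 = 110111001101010
→ AND → 010101001000010 = 10818
0x18FA = 001100011111010
→ AND → 000100001000010 = 2114
0b101111111101101 = 101111111101101
→ OR → 101111111101111 = 24559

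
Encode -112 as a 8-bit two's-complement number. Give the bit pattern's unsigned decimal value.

144

112 in 8 bits: 01110000
Invert: 10001111
Add 1:  10010000 = 144
(Check: 2^8 - 112 = 256 - 112 = 144.)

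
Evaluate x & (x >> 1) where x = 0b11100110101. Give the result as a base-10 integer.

784

x = 11100110101 = 1845
x>>1 = 01110011010
AND  = 01100010000 = 784
(x & (x >> 1) has a 1 wherever x has two consecutive 1 bits.)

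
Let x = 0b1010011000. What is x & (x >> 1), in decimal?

x = 1010011000 = 664
x>>1 = 0101001100
AND  = 0000001000 = 8
(x & (x >> 1) has a 1 wherever x has two consecutive 1 bits.)

8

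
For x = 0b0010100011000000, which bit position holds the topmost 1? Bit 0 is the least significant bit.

0b0010100011000000 = 10100011000000
The topmost 1 is at position 13 (since 2^13 = 8192 ≤ 10432 < 16384).

13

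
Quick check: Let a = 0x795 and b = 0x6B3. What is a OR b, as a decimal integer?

0x795 = 11110010101
0x6B3 = 11010110011
 OR → 11110110111 = 1975

1975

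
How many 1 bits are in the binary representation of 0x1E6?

0x1E6 = 111100110
Count the 1s: 1 + 1 + 1 + 1 + 1 + 1 = 6

6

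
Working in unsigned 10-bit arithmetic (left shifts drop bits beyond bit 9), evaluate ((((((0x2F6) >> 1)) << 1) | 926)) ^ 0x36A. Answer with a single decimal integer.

148

0x2F6 = 1011110110
→ >> 1 → 0101111011 = 379
→ << 1 (mod 2^10) → 1011110110 = 758
926 = 1110011110
→ | → 1111111110 = 1022
0x36A = 1101101010
→ ^ → 0010010100 = 148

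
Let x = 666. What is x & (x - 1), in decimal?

x = 1010011010 = 666
x - 1 = 1010011001
AND   = 1010011000 = 664
(x & (x - 1) clears the lowest set bit of x.)

664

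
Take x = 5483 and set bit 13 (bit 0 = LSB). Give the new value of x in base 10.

x = 01010101101011
bit 13 is currently 0; set it via x | (1 << 13) = x | 8192
→ 11010101101011 = 13675

13675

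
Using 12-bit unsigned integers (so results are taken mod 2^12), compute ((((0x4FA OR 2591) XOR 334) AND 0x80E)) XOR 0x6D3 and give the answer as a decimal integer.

3795

0x4FA = 010011111010
2591 = 101000011111
→ OR → 111011111111 = 3839
334 = 000101001110
→ XOR → 111110110001 = 4017
0x80E = 100000001110
→ AND → 100000000000 = 2048
0x6D3 = 011011010011
→ XOR → 111011010011 = 3795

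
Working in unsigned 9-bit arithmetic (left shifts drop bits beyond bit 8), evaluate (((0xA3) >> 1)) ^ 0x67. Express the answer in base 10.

0xA3 = 010100011
→ >> 1 → 001010001 = 81
0x67 = 001100111
→ ^ → 000110110 = 54

54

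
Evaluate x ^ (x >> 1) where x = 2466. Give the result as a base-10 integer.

x = 100110100010 = 2466
x>>1 = 010011010001
XOR  = 110101110011 = 3443
(x ^ (x >> 1) gives the standard binary-reflected Gray code of x.)

3443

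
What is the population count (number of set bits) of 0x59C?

6

0x59C = 10110011100
Count the 1s: 1 + 1 + 1 + 1 + 1 + 1 = 6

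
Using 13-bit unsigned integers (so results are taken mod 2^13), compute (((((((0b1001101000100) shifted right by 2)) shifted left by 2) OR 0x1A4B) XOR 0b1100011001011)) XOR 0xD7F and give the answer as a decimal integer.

0b1001101000100 = 1001101000100
→ shifted right by 2 → 0010011010001 = 1233
→ shifted left by 2 (mod 2^13) → 1001101000100 = 4932
0x1A4B = 1101001001011
→ OR → 1101101001111 = 6991
0b1100011001011 = 1100011001011
→ XOR → 0001110000100 = 900
0xD7F = 0110101111111
→ XOR → 0111011111011 = 3835

3835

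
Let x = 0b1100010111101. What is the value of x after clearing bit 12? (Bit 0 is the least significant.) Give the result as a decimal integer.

x = 1100010111101
bit 12 is currently 1; clear it via x & ~(1 << 12) = x & ~4096
→ 0100010111101 = 2237

2237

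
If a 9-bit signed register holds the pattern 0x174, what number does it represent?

pattern = 101110100 (MSB is 1 ⇒ negative)
Invert: 010001011, add 1 → 010001100 = 140, so the value is -140.
(Equivalently: 372 - 2^9 = 372 - 512 = -140.)

-140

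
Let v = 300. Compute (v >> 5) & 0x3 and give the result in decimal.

v = 0100101100
Shift right by 5: 01001
Mask low 2 bits: 01 = 1

1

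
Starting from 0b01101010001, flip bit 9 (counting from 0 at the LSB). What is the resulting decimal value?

337

x = 01101010001
bit 9 is currently 1; toggle it via x ^ (1 << 9) = x ^ 512
→ 00101010001 = 337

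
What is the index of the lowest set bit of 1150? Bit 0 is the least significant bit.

1150 = 10001111110
Trailing zeros: 1, so the lowest set bit is bit 1 (value 2).

1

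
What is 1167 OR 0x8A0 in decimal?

3247

1167 = 010010001111
0x8A0 = 100010100000
 OR → 110010101111 = 3247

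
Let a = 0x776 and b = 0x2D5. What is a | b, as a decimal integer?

0x776 = 11101110110
0x2D5 = 01011010101
 OR → 11111110111 = 2039

2039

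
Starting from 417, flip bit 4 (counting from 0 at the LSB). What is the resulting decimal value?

x = 110100001
bit 4 is currently 0; toggle it via x ^ (1 << 4) = x ^ 16
→ 110110001 = 433

433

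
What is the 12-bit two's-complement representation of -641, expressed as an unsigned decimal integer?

3455

641 in 12 bits: 001010000001
Invert: 110101111110
Add 1:  110101111111 = 3455
(Check: 2^12 - 641 = 4096 - 641 = 3455.)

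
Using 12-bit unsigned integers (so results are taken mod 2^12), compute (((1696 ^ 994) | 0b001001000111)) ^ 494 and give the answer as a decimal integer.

1696 = 011010100000
994 = 001111100010
→ ^ → 010101000010 = 1346
0b001001000111 = 001001000111
→ | → 011101000111 = 1863
494 = 000111101110
→ ^ → 011010101001 = 1705

1705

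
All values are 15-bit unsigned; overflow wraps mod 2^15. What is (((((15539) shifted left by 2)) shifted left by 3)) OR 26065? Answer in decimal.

15539 = 011110010110011
→ shifted left by 2 (mod 2^15) → 111001011001100 = 29388
→ shifted left by 3 (mod 2^15) → 001011001100000 = 5728
26065 = 110010111010001
→ OR → 111011111110001 = 30705

30705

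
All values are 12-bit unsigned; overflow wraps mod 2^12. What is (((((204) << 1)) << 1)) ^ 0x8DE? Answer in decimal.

3054

204 = 000011001100
→ << 1 (mod 2^12) → 000110011000 = 408
→ << 1 (mod 2^12) → 001100110000 = 816
0x8DE = 100011011110
→ ^ → 101111101110 = 3054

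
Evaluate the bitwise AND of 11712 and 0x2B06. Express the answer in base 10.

10496

11712 = 10110111000000
0x2B06 = 10101100000110
AND → 10100100000000 = 10496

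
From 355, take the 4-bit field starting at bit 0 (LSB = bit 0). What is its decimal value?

v = 0101100011
Shift right by 0: 0101100011
Mask low 4 bits: 0011 = 3

3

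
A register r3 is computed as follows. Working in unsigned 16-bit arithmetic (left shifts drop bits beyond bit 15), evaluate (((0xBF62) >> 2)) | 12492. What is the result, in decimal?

16348

0xBF62 = 1011111101100010
→ >> 2 → 0010111111011000 = 12248
12492 = 0011000011001100
→ | → 0011111111011100 = 16348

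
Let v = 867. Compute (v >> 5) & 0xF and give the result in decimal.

11

v = 1101100011
Shift right by 5: 11011
Mask low 4 bits: 1011 = 11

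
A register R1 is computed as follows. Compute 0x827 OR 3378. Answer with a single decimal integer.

3383

0x827 = 100000100111
3378 = 110100110010
 OR → 110100110111 = 3383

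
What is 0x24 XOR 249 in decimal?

0x24 = 00100100
249 = 11111001
XOR → 11011101 = 221

221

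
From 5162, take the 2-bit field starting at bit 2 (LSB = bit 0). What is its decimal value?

2

v = 01010000101010
Shift right by 2: 010100001010
Mask low 2 bits: 10 = 2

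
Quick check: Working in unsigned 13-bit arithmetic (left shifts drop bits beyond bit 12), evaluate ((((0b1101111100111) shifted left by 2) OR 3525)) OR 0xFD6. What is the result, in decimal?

4063

0b1101111100111 = 1101111100111
→ shifted left by 2 (mod 2^13) → 0111110011100 = 3996
3525 = 0110111000101
→ OR → 0111111011101 = 4061
0xFD6 = 0111111010110
→ OR → 0111111011111 = 4063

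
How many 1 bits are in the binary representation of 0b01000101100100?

5

n = 1000101100100
Count the 1s: 1 + 1 + 1 + 1 + 1 = 5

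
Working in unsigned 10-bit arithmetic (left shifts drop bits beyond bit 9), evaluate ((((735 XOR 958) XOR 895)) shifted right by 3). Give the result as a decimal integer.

735 = 1011011111
958 = 1110111110
→ XOR → 0101100001 = 353
895 = 1101111111
→ XOR → 1000011110 = 542
→ shifted right by 3 → 0001000011 = 67

67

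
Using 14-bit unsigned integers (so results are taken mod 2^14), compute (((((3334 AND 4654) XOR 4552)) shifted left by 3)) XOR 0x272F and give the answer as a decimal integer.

3334 = 00110100000110
4654 = 01001000101110
→ AND → 00000000000110 = 6
4552 = 01000111001000
→ XOR → 01000111001110 = 4558
→ shifted left by 3 (mod 2^14) → 00111001110000 = 3696
0x272F = 10011100101111
→ XOR → 10100101011111 = 10591

10591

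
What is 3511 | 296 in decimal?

3511 = 110110110111
296 = 000100101000
 OR → 110110111111 = 3519

3519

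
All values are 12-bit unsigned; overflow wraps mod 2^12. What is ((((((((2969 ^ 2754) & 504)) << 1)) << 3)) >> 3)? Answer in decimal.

2969 = 101110011001
2754 = 101011000010
→ ^ → 000101011011 = 347
504 = 000111111000
→ & → 000101011000 = 344
→ << 1 (mod 2^12) → 001010110000 = 688
→ << 3 (mod 2^12) → 010110000000 = 1408
→ >> 3 → 000010110000 = 176

176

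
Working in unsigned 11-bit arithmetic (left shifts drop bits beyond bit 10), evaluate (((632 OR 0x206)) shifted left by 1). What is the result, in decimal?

632 = 01001111000
0x206 = 01000000110
→ OR → 01001111110 = 638
→ shifted left by 1 (mod 2^11) → 10011111100 = 1276

1276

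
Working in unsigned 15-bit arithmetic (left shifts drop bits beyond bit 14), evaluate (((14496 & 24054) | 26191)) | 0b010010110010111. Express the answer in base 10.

14496 = 011100010100000
24054 = 101110111110110
→ & → 001100010100000 = 6304
26191 = 110011001001111
→ | → 111111011101111 = 32495
0b010010110010111 = 010010110010111
→ | → 111111111111111 = 32767

32767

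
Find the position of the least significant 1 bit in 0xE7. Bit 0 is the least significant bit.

0

0xE7 = 11100111
Trailing zeros: 0, so the lowest set bit is bit 0 (value 1).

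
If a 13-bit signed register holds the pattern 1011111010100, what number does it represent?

pattern = 1011111010100 (MSB is 1 ⇒ negative)
Invert: 0100000101011, add 1 → 0100000101100 = 2092, so the value is -2092.
(Equivalently: 6100 - 2^13 = 6100 - 8192 = -2092.)

-2092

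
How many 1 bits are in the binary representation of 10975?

10

10975 = 10101011011111
Count the 1s: 1 + 1 + 1 + 1 + 1 + 1 + 1 + 1 + 1 + 1 = 10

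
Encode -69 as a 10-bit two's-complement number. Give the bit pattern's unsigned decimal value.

955

69 in 10 bits: 0001000101
Invert: 1110111010
Add 1:  1110111011 = 955
(Check: 2^10 - 69 = 1024 - 69 = 955.)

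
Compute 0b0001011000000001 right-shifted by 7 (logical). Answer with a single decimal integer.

44

x = 1011000000001
shift right by 7 → 0000000101100 = 44
(equivalently, floor(5633 / 128))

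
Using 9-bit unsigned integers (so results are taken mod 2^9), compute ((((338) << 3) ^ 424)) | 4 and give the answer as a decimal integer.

316

338 = 101010010
→ << 3 (mod 2^9) → 010010000 = 144
424 = 110101000
→ ^ → 100111000 = 312
4 = 000000100
→ | → 100111100 = 316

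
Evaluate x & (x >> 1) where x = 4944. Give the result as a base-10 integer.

256

x = 1001101010000 = 4944
x>>1 = 0100110101000
AND  = 0000100000000 = 256
(x & (x >> 1) has a 1 wherever x has two consecutive 1 bits.)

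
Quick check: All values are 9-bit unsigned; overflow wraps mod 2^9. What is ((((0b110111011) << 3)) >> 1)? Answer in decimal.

236

0b110111011 = 110111011
→ << 3 (mod 2^9) → 111011000 = 472
→ >> 1 → 011101100 = 236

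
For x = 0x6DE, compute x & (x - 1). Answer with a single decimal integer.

1756

x = 11011011110 = 1758
x - 1 = 11011011101
AND   = 11011011100 = 1756
(x & (x - 1) clears the lowest set bit of x.)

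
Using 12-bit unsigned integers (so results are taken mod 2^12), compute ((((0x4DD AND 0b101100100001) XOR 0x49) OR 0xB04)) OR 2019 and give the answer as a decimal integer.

4079

0x4DD = 010011011101
0b101100100001 = 101100100001
→ AND → 000000000001 = 1
0x49 = 000001001001
→ XOR → 000001001000 = 72
0xB04 = 101100000100
→ OR → 101101001100 = 2892
2019 = 011111100011
→ OR → 111111101111 = 4079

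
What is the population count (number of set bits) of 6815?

6815 = 1101010011111
Count the 1s: 1 + 1 + 1 + 1 + 1 + 1 + 1 + 1 + 1 = 9

9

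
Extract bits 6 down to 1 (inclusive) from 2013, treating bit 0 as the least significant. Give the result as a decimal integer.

46

v = 11111011101
Shift right by 1: 1111101110
Mask low 6 bits: 101110 = 46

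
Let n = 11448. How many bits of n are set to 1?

7

11448 = 10110010111000
Count the 1s: 1 + 1 + 1 + 1 + 1 + 1 + 1 = 7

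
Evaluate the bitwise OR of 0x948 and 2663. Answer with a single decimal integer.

0x948 = 100101001000
2663 = 101001100111
 OR → 101101101111 = 2927

2927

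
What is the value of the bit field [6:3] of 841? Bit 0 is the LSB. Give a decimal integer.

v = 1101001001
Shift right by 3: 1101001
Mask low 4 bits: 1001 = 9

9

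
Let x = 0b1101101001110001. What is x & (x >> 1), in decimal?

x = 1101101001110001 = 55921
x>>1 = 0110110100111000
AND  = 0100100000110000 = 18480
(x & (x >> 1) has a 1 wherever x has two consecutive 1 bits.)

18480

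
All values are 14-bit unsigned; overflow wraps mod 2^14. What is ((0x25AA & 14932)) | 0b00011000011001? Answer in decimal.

0x25AA = 10010110101010
14932 = 11101001010100
→ & → 10000000000000 = 8192
0b00011000011001 = 00011000011001
→ | → 10011000011001 = 9753

9753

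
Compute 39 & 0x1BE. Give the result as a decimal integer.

39 = 000100111
0x1BE = 110111110
AND → 000100110 = 38

38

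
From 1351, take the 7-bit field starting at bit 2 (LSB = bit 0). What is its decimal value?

v = 10101000111
Shift right by 2: 101010001
Mask low 7 bits: 1010001 = 81

81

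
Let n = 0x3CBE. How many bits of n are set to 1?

10

0x3CBE = 11110010111110
Count the 1s: 1 + 1 + 1 + 1 + 1 + 1 + 1 + 1 + 1 + 1 = 10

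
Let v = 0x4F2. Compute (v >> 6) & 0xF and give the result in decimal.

v = 10011110010
Shift right by 6: 10011
Mask low 4 bits: 0011 = 3

3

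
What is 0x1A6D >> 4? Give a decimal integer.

422

0x1A6D = 1101001101101
shift right by 4 → 0000110100110 = 422
(equivalently, floor(6765 / 16))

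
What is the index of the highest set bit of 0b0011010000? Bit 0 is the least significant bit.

7

0b0011010000 = 11010000
The topmost 1 is at position 7 (since 2^7 = 128 ≤ 208 < 256).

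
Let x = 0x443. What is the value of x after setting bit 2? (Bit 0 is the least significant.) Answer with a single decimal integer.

x = 00010001000011
bit 2 is currently 0; set it via x | (1 << 2) = x | 4
→ 00010001000111 = 1095

1095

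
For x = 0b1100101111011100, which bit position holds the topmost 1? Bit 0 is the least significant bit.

0b1100101111011100 = 1100101111011100
The topmost 1 is at position 15 (since 2^15 = 32768 ≤ 52188 < 65536).

15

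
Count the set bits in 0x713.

0x713 = 11100010011
Count the 1s: 1 + 1 + 1 + 1 + 1 + 1 = 6

6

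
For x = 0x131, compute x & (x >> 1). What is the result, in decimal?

x = 100110001 = 305
x>>1 = 010011000
AND  = 000010000 = 16
(x & (x >> 1) has a 1 wherever x has two consecutive 1 bits.)

16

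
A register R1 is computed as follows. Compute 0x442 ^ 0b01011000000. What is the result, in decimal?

1666

0x442 = 10001000010
b = 01011000000
XOR → 11010000010 = 1666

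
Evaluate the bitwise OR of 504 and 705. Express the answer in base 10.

504 = 0111111000
705 = 1011000001
 OR → 1111111001 = 1017

1017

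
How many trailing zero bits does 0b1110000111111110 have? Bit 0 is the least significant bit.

1

0b1110000111111110 = 1110000111111110
Trailing zeros: 1, so the lowest set bit is bit 1 (value 2).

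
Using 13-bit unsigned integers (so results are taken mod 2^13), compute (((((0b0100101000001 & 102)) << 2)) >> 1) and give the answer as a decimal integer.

128

0b0100101000001 = 0100101000001
102 = 0000001100110
→ & → 0000001000000 = 64
→ << 2 (mod 2^13) → 0000100000000 = 256
→ >> 1 → 0000010000000 = 128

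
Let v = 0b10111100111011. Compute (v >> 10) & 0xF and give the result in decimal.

v = 10111100111011
Shift right by 10: 1011
Mask low 4 bits: 1011 = 11

11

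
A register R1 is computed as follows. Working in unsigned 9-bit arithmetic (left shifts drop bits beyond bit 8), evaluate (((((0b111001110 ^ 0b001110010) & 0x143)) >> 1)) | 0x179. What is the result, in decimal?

0b111001110 = 111001110
0b001110010 = 001110010
→ ^ → 110111100 = 444
0x143 = 101000011
→ & → 100000000 = 256
→ >> 1 → 010000000 = 128
0x179 = 101111001
→ | → 111111001 = 505

505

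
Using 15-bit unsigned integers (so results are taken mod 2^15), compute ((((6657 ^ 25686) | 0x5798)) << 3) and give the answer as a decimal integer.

6657 = 001101000000001
25686 = 110010001010110
→ ^ → 111111001010111 = 32343
0x5798 = 101011110011000
→ | → 111111111011111 = 32735
→ << 3 (mod 2^15) → 111111011111000 = 32504

32504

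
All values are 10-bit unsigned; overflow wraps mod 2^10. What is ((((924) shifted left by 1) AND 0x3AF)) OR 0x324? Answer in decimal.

924 = 1110011100
→ shifted left by 1 (mod 2^10) → 1100111000 = 824
0x3AF = 1110101111
→ AND → 1100101000 = 808
0x324 = 1100100100
→ OR → 1100101100 = 812

812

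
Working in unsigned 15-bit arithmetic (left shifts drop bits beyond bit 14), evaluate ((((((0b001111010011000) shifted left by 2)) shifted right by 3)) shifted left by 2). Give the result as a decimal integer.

0b001111010011000 = 001111010011000
→ shifted left by 2 (mod 2^15) → 111101001100000 = 31328
→ shifted right by 3 → 000111101001100 = 3916
→ shifted left by 2 (mod 2^15) → 011110100110000 = 15664

15664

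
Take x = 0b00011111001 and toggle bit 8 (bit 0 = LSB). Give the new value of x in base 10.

x = 00011111001
bit 8 is currently 0; toggle it via x ^ (1 << 8) = x ^ 256
→ 00111111001 = 505

505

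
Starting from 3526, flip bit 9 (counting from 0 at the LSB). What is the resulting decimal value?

x = 0110111000110
bit 9 is currently 0; toggle it via x ^ (1 << 9) = x ^ 512
→ 0111111000110 = 4038

4038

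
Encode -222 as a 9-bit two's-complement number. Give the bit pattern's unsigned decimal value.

222 in 9 bits: 011011110
Invert: 100100001
Add 1:  100100010 = 290
(Check: 2^9 - 222 = 512 - 222 = 290.)

290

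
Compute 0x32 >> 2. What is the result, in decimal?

0x32 = 110010
shift right by 2 → 001100 = 12
(equivalently, floor(50 / 4))

12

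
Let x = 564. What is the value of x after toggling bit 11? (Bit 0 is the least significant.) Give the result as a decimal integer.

2612

x = 001000110100
bit 11 is currently 0; toggle it via x ^ (1 << 11) = x ^ 2048
→ 101000110100 = 2612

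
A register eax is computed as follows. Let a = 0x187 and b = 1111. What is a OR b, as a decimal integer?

1495

0x187 = 00110000111
1111 = 10001010111
 OR → 10111010111 = 1495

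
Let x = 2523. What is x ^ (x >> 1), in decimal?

x = 100111011011 = 2523
x>>1 = 010011101101
XOR  = 110100110110 = 3382
(x ^ (x >> 1) gives the standard binary-reflected Gray code of x.)

3382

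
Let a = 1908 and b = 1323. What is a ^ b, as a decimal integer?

607

1908 = 11101110100
1323 = 10100101011
XOR → 01001011111 = 607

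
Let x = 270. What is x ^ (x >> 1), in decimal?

393

x = 100001110 = 270
x>>1 = 010000111
XOR  = 110001001 = 393
(x ^ (x >> 1) gives the standard binary-reflected Gray code of x.)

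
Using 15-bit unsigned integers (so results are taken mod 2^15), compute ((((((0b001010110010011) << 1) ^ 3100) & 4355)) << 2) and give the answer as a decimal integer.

0b001010110010011 = 001010110010011
→ << 1 (mod 2^15) → 010101100100110 = 11046
3100 = 000110000011100
→ ^ → 010011100111010 = 10042
4355 = 001000100000011
→ & → 000000100000010 = 258
→ << 2 (mod 2^15) → 000010000001000 = 1032

1032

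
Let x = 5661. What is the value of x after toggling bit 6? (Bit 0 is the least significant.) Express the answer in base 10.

x = 1011000011101
bit 6 is currently 0; toggle it via x ^ (1 << 6) = x ^ 64
→ 1011001011101 = 5725

5725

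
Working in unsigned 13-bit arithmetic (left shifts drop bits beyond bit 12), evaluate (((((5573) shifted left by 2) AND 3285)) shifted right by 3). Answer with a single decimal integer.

130

5573 = 1010111000101
→ shifted left by 2 (mod 2^13) → 1011100010100 = 5908
3285 = 0110011010101
→ AND → 0010000010100 = 1044
→ shifted right by 3 → 0000010000010 = 130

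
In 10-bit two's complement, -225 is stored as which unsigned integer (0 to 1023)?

799

225 in 10 bits: 0011100001
Invert: 1100011110
Add 1:  1100011111 = 799
(Check: 2^10 - 225 = 1024 - 225 = 799.)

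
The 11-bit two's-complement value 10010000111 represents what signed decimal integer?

pattern = 10010000111 (MSB is 1 ⇒ negative)
Invert: 01101111000, add 1 → 01101111001 = 889, so the value is -889.
(Equivalently: 1159 - 2^11 = 1159 - 2048 = -889.)

-889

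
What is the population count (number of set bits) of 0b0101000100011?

5

n = 101000100011
Count the 1s: 1 + 1 + 1 + 1 + 1 = 5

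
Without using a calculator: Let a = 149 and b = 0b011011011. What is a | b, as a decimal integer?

223

149 = 10010101
b = 11011011
 OR → 11011111 = 223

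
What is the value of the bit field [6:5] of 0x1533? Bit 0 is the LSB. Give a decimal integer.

v = 1010100110011
Shift right by 5: 10101001
Mask low 2 bits: 01 = 1

1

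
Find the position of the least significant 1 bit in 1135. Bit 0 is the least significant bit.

1135 = 10001101111
Trailing zeros: 0, so the lowest set bit is bit 0 (value 1).

0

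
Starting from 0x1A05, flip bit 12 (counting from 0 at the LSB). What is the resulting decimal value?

x = 1101000000101
bit 12 is currently 1; toggle it via x ^ (1 << 12) = x ^ 4096
→ 0101000000101 = 2565

2565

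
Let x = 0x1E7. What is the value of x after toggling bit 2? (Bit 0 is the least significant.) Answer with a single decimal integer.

x = 111100111
bit 2 is currently 1; toggle it via x ^ (1 << 2) = x ^ 4
→ 111100011 = 483

483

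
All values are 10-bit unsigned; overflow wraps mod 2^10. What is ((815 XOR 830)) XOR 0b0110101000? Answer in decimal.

441

815 = 1100101111
830 = 1100111110
→ XOR → 0000010001 = 17
0b0110101000 = 0110101000
→ XOR → 0110111001 = 441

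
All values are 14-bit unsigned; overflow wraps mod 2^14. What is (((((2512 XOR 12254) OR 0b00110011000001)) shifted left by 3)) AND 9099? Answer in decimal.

8712

2512 = 00100111010000
12254 = 10111111011110
→ XOR → 10011000001110 = 9742
0b00110011000001 = 00110011000001
→ OR → 10111011001111 = 11983
→ shifted left by 3 (mod 2^14) → 11011001111000 = 13944
9099 = 10001110001011
→ AND → 10001000001000 = 8712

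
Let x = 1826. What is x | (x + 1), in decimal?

1827

x = 11100100010 = 1826
x + 1 = 11100100011
OR    = 11100100011 = 1827
(x | (x + 1) sets the lowest cleared bit.)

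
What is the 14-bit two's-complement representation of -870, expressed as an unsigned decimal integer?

870 in 14 bits: 00001101100110
Invert: 11110010011001
Add 1:  11110010011010 = 15514
(Check: 2^14 - 870 = 16384 - 870 = 15514.)

15514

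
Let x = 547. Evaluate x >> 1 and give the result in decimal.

547 = 1000100011
shift right by 1 → 0100010001 = 273
(equivalently, floor(547 / 2))

273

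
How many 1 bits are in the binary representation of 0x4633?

0x4633 = 100011000110011
Count the 1s: 1 + 1 + 1 + 1 + 1 + 1 + 1 = 7

7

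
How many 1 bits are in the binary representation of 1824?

1824 = 11100100000
Count the 1s: 1 + 1 + 1 + 1 = 4

4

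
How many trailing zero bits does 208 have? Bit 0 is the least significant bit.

4

208 = 11010000
Trailing zeros: 4, so the lowest set bit is bit 4 (value 16).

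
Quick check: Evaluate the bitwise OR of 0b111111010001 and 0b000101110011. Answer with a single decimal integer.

4083

a = 111111010001
b = 000101110011
 OR → 111111110011 = 4083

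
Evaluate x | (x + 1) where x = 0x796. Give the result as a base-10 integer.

x = 11110010110 = 1942
x + 1 = 11110010111
OR    = 11110010111 = 1943
(x | (x + 1) sets the lowest cleared bit.)

1943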